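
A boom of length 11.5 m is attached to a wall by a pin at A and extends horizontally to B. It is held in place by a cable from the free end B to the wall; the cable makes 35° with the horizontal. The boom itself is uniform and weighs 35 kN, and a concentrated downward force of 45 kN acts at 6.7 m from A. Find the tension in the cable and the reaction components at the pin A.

T = 76.22 kN, A_x = 62.43 kN, A_y = 36.28 kN

ΣM about A: T·sin35°·11.5 − 35·5.75 − 45·6.7 = 0 → T = 502.75/(11.5·0.573576) = 76.219 ≈ 76.22 kN.
ΣF_x = 0: A_x − T·cos35° = 0 → A_x = 76.219 × 0.819152 = 62.43 kN.
ΣF_y = 0: A_y + T·sin35° − 35 − 45 = 0 → A_y = 80 − 76.219 × 0.573576 = 36.28 kN.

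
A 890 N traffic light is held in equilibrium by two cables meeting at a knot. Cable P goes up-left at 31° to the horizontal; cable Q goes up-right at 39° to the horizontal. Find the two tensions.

ΣF_x = 0: −T_P·cos31° + T_Q·cos39° = 0 → T_Q = 1.10297·T_P.
ΣF_y = 0: T_P·sin31° + T_Q·sin39° = 890.
Substitute: T_P·(0.515038 + 1.10297·0.62932) = 890 → T_P = 736.049 ≈ 736.0 N.
Then T_Q = 1.10297 × 736.049 = 811.8 N.

T_P = 736.0 N, T_Q = 811.8 N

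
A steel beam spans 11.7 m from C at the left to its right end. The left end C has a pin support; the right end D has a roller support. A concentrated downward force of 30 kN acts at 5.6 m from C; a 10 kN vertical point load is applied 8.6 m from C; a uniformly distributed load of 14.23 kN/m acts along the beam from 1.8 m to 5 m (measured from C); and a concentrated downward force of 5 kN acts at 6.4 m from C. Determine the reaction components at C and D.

C_x = 0, C_y = 52.86 kN, D_y = 37.68 kN

Resultant of the distributed load: 14.23 × 3.2 = 45.536 kN at 3.4 m from C.
ΣM about C: D_y·11.7 − 30·5.6 − 10·8.6 − (14.23·3.2)·3.4 − 5·6.4 = 0 → D_y = 440.8224/11.7 = 37.6771 ≈ 37.68 kN.
ΣF_y = 0: C_y + 37.6771 − 30 − 10 − 14.23·3.2 − 5 = 0 → C_y = 52.86 kN.
ΣF_x = 0: no horizontal applied forces, so C_x = 0.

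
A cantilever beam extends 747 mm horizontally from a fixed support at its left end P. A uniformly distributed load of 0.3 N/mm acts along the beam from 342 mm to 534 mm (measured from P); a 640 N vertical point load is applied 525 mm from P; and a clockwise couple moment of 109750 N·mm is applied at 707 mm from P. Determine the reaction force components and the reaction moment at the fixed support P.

Resultant of the distributed load: 0.3 × 192 = 57.6 N at 438 mm from P.
ΣF_x = 0: P_x = 0.
ΣF_y = 0: P_y − 0.3·192 − 640 = 0 → P_y = 697.6 N.
ΣM about P: M_P − (0.3·192)·438 − 640·525 − 109750 = 0 → M_P = 471000 N·mm.

P_x = 0, P_y = 697.6 N, M_P = 471000 N·mm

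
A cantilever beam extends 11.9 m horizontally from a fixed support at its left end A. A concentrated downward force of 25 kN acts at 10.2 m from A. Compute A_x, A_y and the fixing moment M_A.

ΣF_x = 0: A_x = 0.
ΣF_y = 0: A_y − 25 = 0 → A_y = 25.00 kN.
ΣM about A: M_A − 25·10.2 = 0 → M_A = 255.0 kN·m.

A_x = 0, A_y = 25.00 kN, M_A = 255.0 kN·m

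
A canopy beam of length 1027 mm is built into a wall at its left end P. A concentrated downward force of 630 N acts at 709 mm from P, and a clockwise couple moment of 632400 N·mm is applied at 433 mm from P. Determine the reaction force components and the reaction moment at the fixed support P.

P_x = 0, P_y = 630.0 N, M_P = 1079000 N·mm

ΣF_x = 0: P_x = 0.
ΣF_y = 0: P_y − 630 = 0 → P_y = 630.0 N.
ΣM about P: M_P − 630·709 − 632400 = 0 → M_P = 1079000 N·mm.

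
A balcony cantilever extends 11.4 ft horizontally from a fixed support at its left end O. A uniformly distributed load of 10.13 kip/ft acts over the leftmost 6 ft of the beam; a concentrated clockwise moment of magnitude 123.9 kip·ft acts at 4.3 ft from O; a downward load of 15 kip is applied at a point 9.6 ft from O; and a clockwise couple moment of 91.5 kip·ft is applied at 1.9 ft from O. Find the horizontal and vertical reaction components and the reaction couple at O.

Resultant of the distributed load: 10.13 × 6 = 60.78 kip at 3 ft from O.
ΣF_x = 0: O_x = 0.
ΣF_y = 0: O_y − 10.13·6 − 15 = 0 → O_y = 75.78 kip.
ΣM about O: M_O − (10.13·6)·3 − 123.9 − 15·9.6 − 91.5 = 0 → M_O = 541.7 kip·ft.

O_x = 0, O_y = 75.78 kip, M_O = 541.7 kip·ft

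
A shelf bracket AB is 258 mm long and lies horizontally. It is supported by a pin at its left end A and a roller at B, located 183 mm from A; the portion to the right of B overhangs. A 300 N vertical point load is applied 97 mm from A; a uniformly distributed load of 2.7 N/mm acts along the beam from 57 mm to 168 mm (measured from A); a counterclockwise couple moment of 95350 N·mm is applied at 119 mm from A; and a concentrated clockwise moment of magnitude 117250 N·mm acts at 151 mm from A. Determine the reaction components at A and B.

A_x = 0, A_y = 136.8 N, B_y = 462.9 N

Resultant of the distributed load: 2.7 × 111 = 299.7 N at 112.5 mm from A.
Moments about A: B_y·183 − 300·97 − (2.7·111)·112.5 + 95350 − 117250 = 0 → B_y = 84716.25/183 = 462.93 ≈ 462.9 N.
ΣF_y = 0: A_y + 462.93 − 300 − 2.7·111 = 0 → A_y = 136.8 N.
ΣF_x = 0: no horizontal applied forces, so A_x = 0.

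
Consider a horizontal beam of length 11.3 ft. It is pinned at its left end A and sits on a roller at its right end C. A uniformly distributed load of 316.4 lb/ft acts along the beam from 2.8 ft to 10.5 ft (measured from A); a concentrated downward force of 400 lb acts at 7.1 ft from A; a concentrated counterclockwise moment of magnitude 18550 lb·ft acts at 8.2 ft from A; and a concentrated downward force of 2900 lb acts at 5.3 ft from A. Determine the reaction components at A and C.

Resultant of the distributed load: 316.4 × 7.7 = 2436.28 lb at 6.65 ft from A.
Moments about A: C_y·11.3 − (316.4·7.7)·6.65 − 400·7.1 + 18550 − 2900·5.3 = 0 → C_y = 15861.262/11.3 = 1403.65 ≈ 1404 lb.
ΣF_y = 0: A_y + 1403.65 − 316.4·7.7 − 400 − 2900 = 0 → A_y = 4333 lb.
ΣF_x = 0: no horizontal applied forces, so A_x = 0.

A_x = 0, A_y = 4333 lb, C_y = 1404 lb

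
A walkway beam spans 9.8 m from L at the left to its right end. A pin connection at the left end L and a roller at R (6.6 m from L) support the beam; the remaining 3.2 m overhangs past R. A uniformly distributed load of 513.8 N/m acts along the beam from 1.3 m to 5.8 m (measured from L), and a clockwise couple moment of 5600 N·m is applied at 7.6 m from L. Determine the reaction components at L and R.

Resultant of the distributed load: 513.8 × 4.5 = 2312.1 N at 3.55 m from L.
ΣM about L: R_y·6.6 − (513.8·4.5)·3.55 − 5600 = 0 → R_y = 13807.955/6.6 = 2092.11 ≈ 2092 N.
ΣF_y = 0: L_y + 2092.11 − 513.8·4.5 = 0 → L_y = 220.0 N.
ΣF_x = 0: no horizontal applied forces, so L_x = 0.

L_x = 0, L_y = 220.0 N, R_y = 2092 N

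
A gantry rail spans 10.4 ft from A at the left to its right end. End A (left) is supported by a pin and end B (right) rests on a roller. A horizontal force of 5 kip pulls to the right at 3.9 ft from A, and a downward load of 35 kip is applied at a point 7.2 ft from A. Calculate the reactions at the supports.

A_x = -5.000 kip, A_y = 10.77 kip, B_y = 24.23 kip

Taking moments about A: B_y·10.4 − 35·7.2 = 0 → B_y = 252/10.4 = 24.2308 ≈ 24.23 kip.
ΣF_y = 0: A_y + 24.2308 − 35 = 0 → A_y = 10.77 kip.
ΣF_x = 0: A_x + 5 = 0 → A_x = -5.000 kip.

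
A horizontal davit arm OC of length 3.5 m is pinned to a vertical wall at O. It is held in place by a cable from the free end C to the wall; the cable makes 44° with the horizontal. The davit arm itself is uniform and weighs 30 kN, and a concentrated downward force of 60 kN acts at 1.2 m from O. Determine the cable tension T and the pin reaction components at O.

T = 51.21 kN, O_x = 36.84 kN, O_y = 54.43 kN

ΣM about O: T·sin44°·3.5 − 30·1.75 − 60·1.2 = 0 → T = 124.5/(3.5·0.694658) = 51.2071 ≈ 51.21 kN.
ΣF_x = 0: O_x − T·cos44° = 0 → O_x = 51.2071 × 0.71934 = 36.84 kN.
ΣF_y = 0: O_y + T·sin44° − 30 − 60 = 0 → O_y = 90 − 51.2071 × 0.694658 = 54.43 kN.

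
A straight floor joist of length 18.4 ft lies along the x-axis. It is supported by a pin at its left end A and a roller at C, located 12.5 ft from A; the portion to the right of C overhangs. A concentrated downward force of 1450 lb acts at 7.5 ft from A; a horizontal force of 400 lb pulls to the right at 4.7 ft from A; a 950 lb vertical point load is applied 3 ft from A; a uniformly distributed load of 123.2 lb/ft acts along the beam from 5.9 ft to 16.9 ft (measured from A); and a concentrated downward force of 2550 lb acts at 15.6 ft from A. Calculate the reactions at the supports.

Resultant of the distributed load: 123.2 × 11 = 1355.2 lb at 11.4 ft from A.
Taking moments about A: C_y·12.5 − 1450·7.5 − 950·3 − (123.2·11)·11.4 − 2550·15.6 = 0 → C_y = 68954.28/12.5 = 5516.34 ≈ 5516 lb.
ΣF_y = 0: A_y + 5516.34 − 1450 − 950 − 123.2·11 − 2550 = 0 → A_y = 788.9 lb.
ΣF_x = 0: A_x + 400 = 0 → A_x = -400.0 lb.

A_x = -400.0 lb, A_y = 788.9 lb, C_y = 5516 lb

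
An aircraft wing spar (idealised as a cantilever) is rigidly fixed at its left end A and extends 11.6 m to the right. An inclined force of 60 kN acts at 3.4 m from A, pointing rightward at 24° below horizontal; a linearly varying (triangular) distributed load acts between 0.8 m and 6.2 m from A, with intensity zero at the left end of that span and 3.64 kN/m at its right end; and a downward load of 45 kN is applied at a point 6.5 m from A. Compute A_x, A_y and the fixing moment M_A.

Resultant of the triangular load: ½ × 3.64 × 5.4 = 9.828 kN, acting at 4.4 m from A (one-third of the span from the peak).
ΣF_x = 0: A_x + 60·cos24° = 0 → A_x = -54.81 kN.
ΣF_y = 0: A_y − 60·sin24° − ½·3.64·5.4 − 45 = 0 → A_y = 79.23 kN.
ΣM about A: M_A − 60·sin24°·3.4 − (½·3.64·5.4)·4.4 − 45·6.5 = 0 → M_A = 418.7 kN·m.

A_x = -54.81 kN, A_y = 79.23 kN, M_A = 418.7 kN·m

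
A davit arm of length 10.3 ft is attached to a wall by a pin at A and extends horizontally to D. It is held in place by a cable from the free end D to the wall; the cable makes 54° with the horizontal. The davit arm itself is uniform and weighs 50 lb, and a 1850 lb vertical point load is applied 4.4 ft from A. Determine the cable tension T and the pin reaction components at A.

T = 1008 lb, A_x = 592.3 lb, A_y = 1085 lb

ΣM about A: T·sin54°·10.3 − 50·5.15 − 1850·4.4 = 0 → T = 8397.5/(10.3·0.809017) = 1007.76 ≈ 1008 lb.
ΣF_x = 0: A_x − T·cos54° = 0 → A_x = 1007.76 × 0.587785 = 592.3 lb.
ΣF_y = 0: A_y + T·sin54° − 50 − 1850 = 0 → A_y = 1900 − 1007.76 × 0.809017 = 1085 lb.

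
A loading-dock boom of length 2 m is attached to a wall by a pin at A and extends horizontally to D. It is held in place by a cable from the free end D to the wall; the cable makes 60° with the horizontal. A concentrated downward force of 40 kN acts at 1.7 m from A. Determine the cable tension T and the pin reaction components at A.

T = 39.26 kN, A_x = 19.63 kN, A_y = 6.000 kN

ΣM about A: T·sin60°·2 − 40·1.7 = 0 → T = 68/(2·0.866025) = 39.2598 ≈ 39.26 kN.
ΣF_x = 0: A_x − T·cos60° = 0 → A_x = 39.2598 × 0.5 = 19.63 kN.
ΣF_y = 0: A_y + T·sin60° − 40 = 0 → A_y = 40 − 39.2598 × 0.866025 = 6.000 kN.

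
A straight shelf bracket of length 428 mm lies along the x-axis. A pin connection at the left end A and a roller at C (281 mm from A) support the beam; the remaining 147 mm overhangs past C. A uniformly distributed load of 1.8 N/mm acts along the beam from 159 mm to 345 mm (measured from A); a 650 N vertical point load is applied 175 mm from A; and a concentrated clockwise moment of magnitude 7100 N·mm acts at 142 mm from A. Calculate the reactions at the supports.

Resultant of the distributed load: 1.8 × 186 = 334.8 N at 252 mm from A.
Moments about A: C_y·281 − (1.8·186)·252 − 650·175 − 7100 = 0 → C_y = 205219.6/281 = 730.319 ≈ 730.3 N.
ΣF_y = 0: A_y + 730.319 − 1.8·186 − 650 = 0 → A_y = 254.5 N.
ΣF_x = 0: no horizontal applied forces, so A_x = 0.

A_x = 0, A_y = 254.5 N, C_y = 730.3 N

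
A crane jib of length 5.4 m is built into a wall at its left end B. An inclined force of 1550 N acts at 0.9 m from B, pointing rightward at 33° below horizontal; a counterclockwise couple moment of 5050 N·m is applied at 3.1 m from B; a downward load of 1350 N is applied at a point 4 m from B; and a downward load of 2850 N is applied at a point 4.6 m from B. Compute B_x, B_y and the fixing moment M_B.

ΣF_x = 0: B_x + 1550·cos33° = 0 → B_x = -1300 N.
ΣF_y = 0: B_y − 1550·sin33° − 1350 − 2850 = 0 → B_y = 5044 N.
ΣM about B: M_B − 1550·sin33°·0.9 + 5050 − 1350·4 − 2850·4.6 = 0 → M_B = 14220 N·m.

B_x = -1300 N, B_y = 5044 N, M_B = 14220 N·m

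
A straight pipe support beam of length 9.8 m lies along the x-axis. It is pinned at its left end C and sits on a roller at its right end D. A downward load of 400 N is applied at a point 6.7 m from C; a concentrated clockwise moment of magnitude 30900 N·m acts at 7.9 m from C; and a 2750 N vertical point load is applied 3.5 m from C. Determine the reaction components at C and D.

C_x = 0, C_y = -1259 N, D_y = 4409 N

ΣM about C: D_y·9.8 − 400·6.7 − 30900 − 2750·3.5 = 0 → D_y = 43205/9.8 = 4408.67 ≈ 4409 N.
ΣF_y = 0: C_y + 4408.67 − 400 − 2750 = 0 → C_y = -1259 N.
ΣF_x = 0: no horizontal applied forces, so C_x = 0.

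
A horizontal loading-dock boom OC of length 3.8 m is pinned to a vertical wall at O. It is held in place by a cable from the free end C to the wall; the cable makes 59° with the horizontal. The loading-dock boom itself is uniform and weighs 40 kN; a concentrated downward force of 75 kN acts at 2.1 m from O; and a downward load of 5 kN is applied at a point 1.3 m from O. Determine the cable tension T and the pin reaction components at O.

ΣM about O: T·sin59°·3.8 − 40·1.9 − 75·2.1 − 5·1.3 = 0 → T = 240/(3.8·0.857167) = 73.6821 ≈ 73.68 kN.
ΣF_x = 0: O_x − T·cos59° = 0 → O_x = 73.6821 × 0.515038 = 37.95 kN.
ΣF_y = 0: O_y + T·sin59° − 40 − 75 − 5 = 0 → O_y = 120 − 73.6821 × 0.857167 = 56.84 kN.

T = 73.68 kN, O_x = 37.95 kN, O_y = 56.84 kN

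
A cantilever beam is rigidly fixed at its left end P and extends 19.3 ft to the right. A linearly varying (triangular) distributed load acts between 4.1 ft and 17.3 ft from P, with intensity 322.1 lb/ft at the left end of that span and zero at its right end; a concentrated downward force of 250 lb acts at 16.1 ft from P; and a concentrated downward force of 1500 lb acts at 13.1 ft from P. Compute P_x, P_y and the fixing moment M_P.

P_x = 0, P_y = 3876 lb, M_P = 41740 lb·ft

Resultant of the triangular load: ½ × 322.1 × 13.2 = 2125.86 lb, acting at 8.5 ft from P (one-third of the span from the peak).
ΣF_x = 0: P_x = 0.
ΣF_y = 0: P_y − ½·322.1·13.2 − 250 − 1500 = 0 → P_y = 3876 lb.
ΣM about P: M_P − (½·322.1·13.2)·8.5 − 250·16.1 − 1500·13.1 = 0 → M_P = 41740 lb·ft.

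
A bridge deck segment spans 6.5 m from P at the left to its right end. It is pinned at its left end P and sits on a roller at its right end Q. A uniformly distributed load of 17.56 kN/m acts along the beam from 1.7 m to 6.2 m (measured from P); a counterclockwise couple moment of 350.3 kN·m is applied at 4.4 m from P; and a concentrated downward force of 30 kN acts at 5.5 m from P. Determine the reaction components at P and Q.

Resultant of the distributed load: 17.56 × 4.5 = 79.02 kN at 3.95 m from P.
Moments about P: Q_y·6.5 − (17.56·4.5)·3.95 + 350.3 − 30·5.5 = 0 → Q_y = 126.829/6.5 = 19.5122 ≈ 19.51 kN.
ΣF_y = 0: P_y + 19.5122 − 17.56·4.5 − 30 = 0 → P_y = 89.51 kN.
ΣF_x = 0: no horizontal applied forces, so P_x = 0.

P_x = 0, P_y = 89.51 kN, Q_y = 19.51 kN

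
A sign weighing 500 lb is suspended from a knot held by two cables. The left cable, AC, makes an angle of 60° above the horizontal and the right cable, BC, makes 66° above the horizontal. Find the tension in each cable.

T_AC = 251.4 lb, T_BC = 309.0 lb

ΣF_x = 0: −T_AC·cos60° + T_BC·cos66° = 0 → T_BC = 1.2293·T_AC.
ΣF_y = 0: T_AC·sin60° + T_BC·sin66° = 500.
Substitute: T_AC·(0.866025 + 1.2293·0.913545) = 500 → T_AC = 251.377 ≈ 251.4 lb.
Then T_BC = 1.2293 × 251.377 = 309.0 lb.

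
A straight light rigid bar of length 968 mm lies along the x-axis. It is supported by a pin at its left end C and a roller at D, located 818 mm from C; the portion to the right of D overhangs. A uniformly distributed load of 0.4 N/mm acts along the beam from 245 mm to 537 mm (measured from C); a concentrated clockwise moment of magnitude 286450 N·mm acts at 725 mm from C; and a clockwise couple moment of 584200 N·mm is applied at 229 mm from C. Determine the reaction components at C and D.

Resultant of the distributed load: 0.4 × 292 = 116.8 N at 391 mm from C.
Moments about C: D_y·818 − (0.4·292)·391 − 286450 − 584200 = 0 → D_y = 916318.8/818 = 1120.19 ≈ 1120 N.
ΣF_y = 0: C_y + 1120.19 − 0.4·292 = 0 → C_y = -1003 N.
ΣF_x = 0: no horizontal applied forces, so C_x = 0.

C_x = 0, C_y = -1003 N, D_y = 1120 N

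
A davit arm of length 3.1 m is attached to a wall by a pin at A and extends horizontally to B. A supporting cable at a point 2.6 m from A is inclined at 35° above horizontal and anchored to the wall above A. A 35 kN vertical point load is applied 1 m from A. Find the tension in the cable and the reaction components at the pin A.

T = 23.47 kN, A_x = 19.23 kN, A_y = 21.54 kN

ΣM about A: T·sin35°·2.6 − 35·1 = 0 → T = 35/(2.6·0.573576) = 23.4695 ≈ 23.47 kN.
ΣF_x = 0: A_x − T·cos35° = 0 → A_x = 23.4695 × 0.819152 = 19.23 kN.
ΣF_y = 0: A_y + T·sin35° − 35 = 0 → A_y = 35 − 23.4695 × 0.573576 = 21.54 kN.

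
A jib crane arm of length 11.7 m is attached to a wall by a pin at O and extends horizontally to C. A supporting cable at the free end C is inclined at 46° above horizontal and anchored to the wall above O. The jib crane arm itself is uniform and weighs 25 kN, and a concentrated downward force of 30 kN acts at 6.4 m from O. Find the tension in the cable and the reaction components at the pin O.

T = 40.19 kN, O_x = 27.92 kN, O_y = 26.09 kN

ΣM about O: T·sin46°·11.7 − 25·5.85 − 30·6.4 = 0 → T = 338.25/(11.7·0.71934) = 40.19 kN.
ΣF_x = 0: O_x − T·cos46° = 0 → O_x = 40.19 × 0.694658 = 27.92 kN.
ΣF_y = 0: O_y + T·sin46° − 25 − 30 = 0 → O_y = 55 − 40.19 × 0.71934 = 26.09 kN.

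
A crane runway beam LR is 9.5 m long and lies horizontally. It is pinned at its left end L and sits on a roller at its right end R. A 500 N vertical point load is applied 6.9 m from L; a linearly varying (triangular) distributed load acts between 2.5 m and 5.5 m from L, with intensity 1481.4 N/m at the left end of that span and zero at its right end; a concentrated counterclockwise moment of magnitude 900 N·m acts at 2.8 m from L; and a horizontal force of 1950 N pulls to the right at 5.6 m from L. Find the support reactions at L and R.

Resultant of the triangular load: ½ × 1481.4 × 3 = 2222.1 N, acting at 3.5 m from L (one-third of the span from the peak).
Moments about L: R_y·9.5 − 500·6.9 − (½·1481.4·3)·3.5 + 900 = 0 → R_y = 10327.35/9.5 = 1087.09 ≈ 1087 N.
ΣF_y = 0: L_y + 1087.09 − 500 − ½·1481.4·3 = 0 → L_y = 1635 N.
ΣF_x = 0: L_x + 1950 = 0 → L_x = -1950 N.

L_x = -1950 N, L_y = 1635 N, R_y = 1087 N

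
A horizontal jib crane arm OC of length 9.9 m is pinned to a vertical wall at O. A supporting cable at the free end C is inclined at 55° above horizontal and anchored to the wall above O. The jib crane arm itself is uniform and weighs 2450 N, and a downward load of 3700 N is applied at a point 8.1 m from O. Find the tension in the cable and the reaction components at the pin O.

ΣM about O: T·sin55°·9.9 − 2450·4.95 − 3700·8.1 = 0 → T = 42097.5/(9.9·0.819152) = 5191.07 ≈ 5191 N.
ΣF_x = 0: O_x − T·cos55° = 0 → O_x = 5191.07 × 0.573576 = 2977 N.
ΣF_y = 0: O_y + T·sin55° − 2450 − 3700 = 0 → O_y = 6150 − 5191.07 × 0.819152 = 1898 N.

T = 5191 N, O_x = 2977 N, O_y = 1898 N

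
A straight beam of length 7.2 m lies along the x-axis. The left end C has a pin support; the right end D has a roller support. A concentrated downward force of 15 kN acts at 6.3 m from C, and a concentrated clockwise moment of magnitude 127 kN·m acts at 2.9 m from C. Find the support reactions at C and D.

C_x = 0, C_y = -15.76 kN, D_y = 30.76 kN

Moments about C: D_y·7.2 − 15·6.3 − 127 = 0 → D_y = 221.5/7.2 = 30.7639 ≈ 30.76 kN.
ΣF_y = 0: C_y + 30.7639 − 15 = 0 → C_y = -15.76 kN.
ΣF_x = 0: no horizontal applied forces, so C_x = 0.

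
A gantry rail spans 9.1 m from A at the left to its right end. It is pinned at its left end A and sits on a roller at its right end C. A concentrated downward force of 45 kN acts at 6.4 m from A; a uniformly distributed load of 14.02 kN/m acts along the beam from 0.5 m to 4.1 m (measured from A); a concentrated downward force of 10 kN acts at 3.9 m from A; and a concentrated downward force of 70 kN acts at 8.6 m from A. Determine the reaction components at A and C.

A_x = 0, A_y = 60.63 kN, C_y = 114.8 kN

Resultant of the distributed load: 14.02 × 3.6 = 50.472 kN at 2.3 m from A.
Moments about A: C_y·9.1 − 45·6.4 − (14.02·3.6)·2.3 − 10·3.9 − 70·8.6 = 0 → C_y = 1045.0856/9.1 = 114.845 ≈ 114.8 kN.
ΣF_y = 0: A_y + 114.845 − 45 − 14.02·3.6 − 10 − 70 = 0 → A_y = 60.63 kN.
ΣF_x = 0: no horizontal applied forces, so A_x = 0.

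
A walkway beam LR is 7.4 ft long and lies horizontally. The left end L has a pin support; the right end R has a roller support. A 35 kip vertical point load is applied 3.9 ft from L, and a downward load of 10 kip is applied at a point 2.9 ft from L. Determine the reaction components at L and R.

Taking moments about L: R_y·7.4 − 35·3.9 − 10·2.9 = 0 → R_y = 165.5/7.4 = 22.3649 ≈ 22.36 kip.
ΣF_y = 0: L_y + 22.3649 − 35 − 10 = 0 → L_y = 22.64 kip.
ΣF_x = 0: no horizontal applied forces, so L_x = 0.

L_x = 0, L_y = 22.64 kip, R_y = 22.36 kip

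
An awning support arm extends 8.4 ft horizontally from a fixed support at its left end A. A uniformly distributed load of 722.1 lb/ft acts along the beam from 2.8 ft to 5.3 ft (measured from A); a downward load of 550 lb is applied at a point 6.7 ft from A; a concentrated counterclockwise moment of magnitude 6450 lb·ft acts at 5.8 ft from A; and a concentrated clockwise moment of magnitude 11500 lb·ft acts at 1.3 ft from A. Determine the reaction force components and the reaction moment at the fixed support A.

A_x = 0, A_y = 2355 lb, M_A = 16050 lb·ft

Resultant of the distributed load: 722.1 × 2.5 = 1805.25 lb at 4.05 ft from A.
ΣF_x = 0: A_x = 0.
ΣF_y = 0: A_y − 722.1·2.5 − 550 = 0 → A_y = 2355 lb.
ΣM about A: M_A − (722.1·2.5)·4.05 − 550·6.7 + 6450 − 11500 = 0 → M_A = 16050 lb·ft.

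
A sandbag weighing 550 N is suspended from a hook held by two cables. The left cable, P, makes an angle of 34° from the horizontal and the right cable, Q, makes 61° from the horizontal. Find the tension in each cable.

ΣF_x = 0: −T_P·cos34° + T_Q·cos61° = 0 → T_Q = 1.71003·T_P.
ΣF_y = 0: T_P·sin34° + T_Q·sin61° = 550.
Substitute: T_P·(0.559193 + 1.71003·0.87462) = 550 → T_P = 267.663 ≈ 267.7 N.
Then T_Q = 1.71003 × 267.663 = 457.7 N.

T_P = 267.7 N, T_Q = 457.7 N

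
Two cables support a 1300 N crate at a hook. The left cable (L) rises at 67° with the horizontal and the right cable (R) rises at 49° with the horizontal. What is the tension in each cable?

T_L = 948.9 N, T_R = 565.1 N

ΣF_x = 0: −T_L·cos67° + T_R·cos49° = 0 → T_R = 0.595573·T_L.
ΣF_y = 0: T_L·sin67° + T_R·sin49° = 1300.
Substitute: T_L·(0.920505 + 0.595573·0.75471) = 1300 → T_L = 948.912 ≈ 948.9 N.
Then T_R = 0.595573 × 948.912 = 565.1 N.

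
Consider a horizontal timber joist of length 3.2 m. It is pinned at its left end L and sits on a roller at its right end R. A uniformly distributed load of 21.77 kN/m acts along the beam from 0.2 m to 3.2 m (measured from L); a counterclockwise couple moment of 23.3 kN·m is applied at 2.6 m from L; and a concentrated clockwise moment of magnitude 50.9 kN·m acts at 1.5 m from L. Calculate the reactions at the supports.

L_x = 0, L_y = 21.99 kN, R_y = 43.32 kN

Resultant of the distributed load: 21.77 × 3 = 65.31 kN at 1.7 m from L.
Taking moments about L: R_y·3.2 − (21.77·3)·1.7 + 23.3 − 50.9 = 0 → R_y = 138.627/3.2 = 43.3209 ≈ 43.32 kN.
ΣF_y = 0: L_y + 43.3209 − 21.77·3 = 0 → L_y = 21.99 kN.
ΣF_x = 0: no horizontal applied forces, so L_x = 0.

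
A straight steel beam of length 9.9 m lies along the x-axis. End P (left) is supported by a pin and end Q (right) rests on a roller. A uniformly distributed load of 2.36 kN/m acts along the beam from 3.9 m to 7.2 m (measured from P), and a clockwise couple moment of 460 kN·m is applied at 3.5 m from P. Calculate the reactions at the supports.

Resultant of the distributed load: 2.36 × 3.3 = 7.788 kN at 5.55 m from P.
Taking moments about P: Q_y·9.9 − (2.36·3.3)·5.55 − 460 = 0 → Q_y = 503.2234/9.9 = 50.8306 ≈ 50.83 kN.
ΣF_y = 0: P_y + 50.8306 − 2.36·3.3 = 0 → P_y = -43.04 kN.
ΣF_x = 0: no horizontal applied forces, so P_x = 0.

P_x = 0, P_y = -43.04 kN, Q_y = 50.83 kN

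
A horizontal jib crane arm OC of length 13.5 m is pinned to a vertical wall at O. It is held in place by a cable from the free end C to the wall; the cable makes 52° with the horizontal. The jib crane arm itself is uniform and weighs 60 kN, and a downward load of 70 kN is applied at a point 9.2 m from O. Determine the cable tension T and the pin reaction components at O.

T = 98.61 kN, O_x = 60.71 kN, O_y = 52.30 kN

ΣM about O: T·sin52°·13.5 − 60·6.75 − 70·9.2 = 0 → T = 1049/(13.5·0.788011) = 98.6074 ≈ 98.61 kN.
ΣF_x = 0: O_x − T·cos52° = 0 → O_x = 98.6074 × 0.615661 = 60.71 kN.
ΣF_y = 0: O_y + T·sin52° − 60 − 70 = 0 → O_y = 130 − 98.6074 × 0.788011 = 52.30 kN.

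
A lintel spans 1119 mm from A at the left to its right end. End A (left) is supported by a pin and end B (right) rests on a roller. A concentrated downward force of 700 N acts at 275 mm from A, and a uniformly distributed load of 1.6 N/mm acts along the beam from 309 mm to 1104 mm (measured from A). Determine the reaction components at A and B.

A_x = 0, A_y = 996.9 N, B_y = 975.1 N

Resultant of the distributed load: 1.6 × 795 = 1272 N at 706.5 mm from A.
Moments about A: B_y·1119 − 700·275 − (1.6·795)·706.5 = 0 → B_y = 1091168/1119 = 975.128 ≈ 975.1 N.
ΣF_y = 0: A_y + 975.128 − 700 − 1.6·795 = 0 → A_y = 996.9 N.
ΣF_x = 0: no horizontal applied forces, so A_x = 0.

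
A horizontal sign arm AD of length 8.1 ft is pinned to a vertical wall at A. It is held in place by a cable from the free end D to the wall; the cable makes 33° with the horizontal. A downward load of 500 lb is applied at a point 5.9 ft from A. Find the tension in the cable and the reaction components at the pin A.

ΣM about A: T·sin33°·8.1 − 500·5.9 = 0 → T = 2950/(8.1·0.544639) = 668.695 ≈ 668.7 lb.
ΣF_x = 0: A_x − T·cos33° = 0 → A_x = 668.695 × 0.838671 = 560.8 lb.
ΣF_y = 0: A_y + T·sin33° − 500 = 0 → A_y = 500 − 668.695 × 0.544639 = 135.8 lb.

T = 668.7 lb, A_x = 560.8 lb, A_y = 135.8 lb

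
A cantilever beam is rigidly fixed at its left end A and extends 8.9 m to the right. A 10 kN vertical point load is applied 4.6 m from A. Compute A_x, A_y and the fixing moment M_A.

A_x = 0, A_y = 10.00 kN, M_A = 46.00 kN·m

ΣF_x = 0: A_x = 0.
ΣF_y = 0: A_y − 10 = 0 → A_y = 10.00 kN.
ΣM about A: M_A − 10·4.6 = 0 → M_A = 46.00 kN·m.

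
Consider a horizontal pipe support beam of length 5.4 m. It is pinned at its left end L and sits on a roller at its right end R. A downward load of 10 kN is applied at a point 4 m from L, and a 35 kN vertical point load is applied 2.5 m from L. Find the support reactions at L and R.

ΣM about L: R_y·5.4 − 10·4 − 35·2.5 = 0 → R_y = 127.5/5.4 = 23.6111 ≈ 23.61 kN.
ΣF_y = 0: L_y + 23.6111 − 10 − 35 = 0 → L_y = 21.39 kN.
ΣF_x = 0: no horizontal applied forces, so L_x = 0.

L_x = 0, L_y = 21.39 kN, R_y = 23.61 kN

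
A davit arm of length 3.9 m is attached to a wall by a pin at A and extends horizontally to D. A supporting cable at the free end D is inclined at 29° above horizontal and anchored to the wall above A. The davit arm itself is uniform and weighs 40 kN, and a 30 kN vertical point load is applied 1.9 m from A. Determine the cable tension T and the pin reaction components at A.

T = 71.40 kN, A_x = 62.45 kN, A_y = 35.38 kN

ΣM about A: T·sin29°·3.9 − 40·1.95 − 30·1.9 = 0 → T = 135/(3.9·0.48481) = 71.3999 ≈ 71.40 kN.
ΣF_x = 0: A_x − T·cos29° = 0 → A_x = 71.3999 × 0.87462 = 62.45 kN.
ΣF_y = 0: A_y + T·sin29° − 40 − 30 = 0 → A_y = 70 − 71.3999 × 0.48481 = 35.38 kN.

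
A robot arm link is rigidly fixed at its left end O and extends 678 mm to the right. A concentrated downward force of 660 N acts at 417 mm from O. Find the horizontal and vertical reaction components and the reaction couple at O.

ΣF_x = 0: O_x = 0.
ΣF_y = 0: O_y − 660 = 0 → O_y = 660.0 N.
ΣM about O: M_O − 660·417 = 0 → M_O = 275200 N·mm.

O_x = 0, O_y = 660.0 N, M_O = 275200 N·mm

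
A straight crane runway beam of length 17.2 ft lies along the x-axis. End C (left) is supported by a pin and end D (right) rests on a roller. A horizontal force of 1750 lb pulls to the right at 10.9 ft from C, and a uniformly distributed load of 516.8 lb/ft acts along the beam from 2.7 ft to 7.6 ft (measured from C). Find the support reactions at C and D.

Resultant of the distributed load: 516.8 × 4.9 = 2532.32 lb at 5.15 ft from C.
ΣM about C: D_y·17.2 − (516.8·4.9)·5.15 = 0 → D_y = 13041.448/17.2 = 758.224 ≈ 758.2 lb.
ΣF_y = 0: C_y + 758.224 − 516.8·4.9 = 0 → C_y = 1774 lb.
ΣF_x = 0: C_x + 1750 = 0 → C_x = -1750 lb.

C_x = -1750 lb, C_y = 1774 lb, D_y = 758.2 lb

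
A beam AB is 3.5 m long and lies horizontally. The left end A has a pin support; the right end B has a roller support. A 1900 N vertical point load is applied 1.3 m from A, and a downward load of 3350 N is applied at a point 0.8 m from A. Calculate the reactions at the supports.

Moments about A: B_y·3.5 − 1900·1.3 − 3350·0.8 = 0 → B_y = 5150/3.5 = 1471.43 ≈ 1471 N.
ΣF_y = 0: A_y + 1471.43 − 1900 − 3350 = 0 → A_y = 3779 N.
ΣF_x = 0: no horizontal applied forces, so A_x = 0.

A_x = 0, A_y = 3779 N, B_y = 1471 N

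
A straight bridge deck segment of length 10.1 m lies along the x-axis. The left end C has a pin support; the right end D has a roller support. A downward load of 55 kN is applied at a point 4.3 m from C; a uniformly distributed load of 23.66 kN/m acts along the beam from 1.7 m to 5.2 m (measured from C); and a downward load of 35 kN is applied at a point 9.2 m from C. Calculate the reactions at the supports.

Resultant of the distributed load: 23.66 × 3.5 = 82.81 kN at 3.45 m from C.
Moments about C: D_y·10.1 − 55·4.3 − (23.66·3.5)·3.45 − 35·9.2 = 0 → D_y = 844.1945/10.1 = 83.5836 ≈ 83.58 kN.
ΣF_y = 0: C_y + 83.5836 − 55 − 23.66·3.5 − 35 = 0 → C_y = 89.23 kN.
ΣF_x = 0: no horizontal applied forces, so C_x = 0.

C_x = 0, C_y = 89.23 kN, D_y = 83.58 kN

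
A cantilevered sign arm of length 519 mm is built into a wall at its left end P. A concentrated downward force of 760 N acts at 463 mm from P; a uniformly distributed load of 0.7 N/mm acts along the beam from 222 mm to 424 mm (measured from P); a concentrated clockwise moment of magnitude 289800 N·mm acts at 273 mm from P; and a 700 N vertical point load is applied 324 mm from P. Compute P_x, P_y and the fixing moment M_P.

Resultant of the distributed load: 0.7 × 202 = 141.4 N at 323 mm from P.
ΣF_x = 0: P_x = 0.
ΣF_y = 0: P_y − 760 − 0.7·202 − 700 = 0 → P_y = 1601 N.
ΣM about P: M_P − 760·463 − (0.7·202)·323 − 289800 − 700·324 = 0 → M_P = 914200 N·mm.

P_x = 0, P_y = 1601 N, M_P = 914200 N·mm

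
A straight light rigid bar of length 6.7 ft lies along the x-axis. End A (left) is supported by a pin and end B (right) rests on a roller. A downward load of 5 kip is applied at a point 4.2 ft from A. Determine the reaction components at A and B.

Moments about A: B_y·6.7 − 5·4.2 = 0 → B_y = 21/6.7 = 3.13433 ≈ 3.134 kip.
ΣF_y = 0: A_y + 3.13433 − 5 = 0 → A_y = 1.866 kip.
ΣF_x = 0: no horizontal applied forces, so A_x = 0.

A_x = 0, A_y = 1.866 kip, B_y = 3.134 kip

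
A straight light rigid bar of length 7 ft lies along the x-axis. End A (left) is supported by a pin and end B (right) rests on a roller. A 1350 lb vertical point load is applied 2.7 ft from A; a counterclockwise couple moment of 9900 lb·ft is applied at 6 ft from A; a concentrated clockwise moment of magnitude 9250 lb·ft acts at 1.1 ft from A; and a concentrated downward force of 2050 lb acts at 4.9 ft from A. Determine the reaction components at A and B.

A_x = 0, A_y = 1537 lb, B_y = 1863 lb

Moments about A: B_y·7 − 1350·2.7 + 9900 − 9250 − 2050·4.9 = 0 → B_y = 13040/7 = 1862.86 ≈ 1863 lb.
ΣF_y = 0: A_y + 1862.86 − 1350 − 2050 = 0 → A_y = 1537 lb.
ΣF_x = 0: no horizontal applied forces, so A_x = 0.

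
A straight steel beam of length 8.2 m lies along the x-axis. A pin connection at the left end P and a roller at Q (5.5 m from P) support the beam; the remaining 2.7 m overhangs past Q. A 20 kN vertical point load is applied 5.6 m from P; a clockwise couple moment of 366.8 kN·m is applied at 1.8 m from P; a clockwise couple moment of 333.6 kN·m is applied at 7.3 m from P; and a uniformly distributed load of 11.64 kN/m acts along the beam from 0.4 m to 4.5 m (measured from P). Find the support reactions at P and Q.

P_x = 0, P_y = -101.2 kN, Q_y = 169.0 kN

Resultant of the distributed load: 11.64 × 4.1 = 47.724 kN at 2.45 m from P.
Moments about P: Q_y·5.5 − 20·5.6 − 366.8 − 333.6 − (11.64·4.1)·2.45 = 0 → Q_y = 929.3238/5.5 = 168.968 ≈ 169.0 kN.
ΣF_y = 0: P_y + 168.968 − 20 − 11.64·4.1 = 0 → P_y = -101.2 kN.
ΣF_x = 0: no horizontal applied forces, so P_x = 0.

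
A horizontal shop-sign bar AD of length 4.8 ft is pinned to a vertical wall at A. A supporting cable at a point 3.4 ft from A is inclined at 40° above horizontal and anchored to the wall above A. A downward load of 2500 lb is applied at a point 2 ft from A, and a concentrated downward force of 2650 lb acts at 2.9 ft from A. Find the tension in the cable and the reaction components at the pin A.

T = 5804 lb, A_x = 4446 lb, A_y = 1419 lb

ΣM about A: T·sin40°·3.4 − 2500·2 − 2650·2.9 = 0 → T = 12685/(3.4·0.642788) = 5804.22 ≈ 5804 lb.
ΣF_x = 0: A_x − T·cos40° = 0 → A_x = 5804.22 × 0.766044 = 4446 lb.
ΣF_y = 0: A_y + T·sin40° − 2500 − 2650 = 0 → A_y = 5150 − 5804.22 × 0.642788 = 1419 lb.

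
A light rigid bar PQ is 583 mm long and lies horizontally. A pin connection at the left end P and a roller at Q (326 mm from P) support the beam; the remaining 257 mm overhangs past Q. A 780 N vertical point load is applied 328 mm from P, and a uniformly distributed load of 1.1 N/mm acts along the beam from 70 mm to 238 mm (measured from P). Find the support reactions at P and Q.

Resultant of the distributed load: 1.1 × 168 = 184.8 N at 154 mm from P.
Moments about P: Q_y·326 − 780·328 − (1.1·168)·154 = 0 → Q_y = 284299.2/326 = 872.083 ≈ 872.1 N.
ΣF_y = 0: P_y + 872.083 − 780 − 1.1·168 = 0 → P_y = 92.72 N.
ΣF_x = 0: no horizontal applied forces, so P_x = 0.

P_x = 0, P_y = 92.72 N, Q_y = 872.1 N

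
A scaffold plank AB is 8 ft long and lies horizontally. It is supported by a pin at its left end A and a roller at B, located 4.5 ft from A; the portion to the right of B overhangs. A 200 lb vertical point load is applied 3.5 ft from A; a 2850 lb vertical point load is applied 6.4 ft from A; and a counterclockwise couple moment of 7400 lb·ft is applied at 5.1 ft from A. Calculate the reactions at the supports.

A_x = 0, A_y = 485.6 lb, B_y = 2564 lb

ΣM about A: B_y·4.5 − 200·3.5 − 2850·6.4 + 7400 = 0 → B_y = 11540/4.5 = 2564.44 ≈ 2564 lb.
ΣF_y = 0: A_y + 2564.44 − 200 − 2850 = 0 → A_y = 485.6 lb.
ΣF_x = 0: no horizontal applied forces, so A_x = 0.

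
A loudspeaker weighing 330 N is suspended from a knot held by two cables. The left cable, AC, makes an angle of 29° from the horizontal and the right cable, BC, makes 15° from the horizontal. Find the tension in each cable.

T_AC = 458.9 N, T_BC = 415.5 N

ΣF_x = 0: −T_AC·cos29° + T_BC·cos15° = 0 → T_BC = 0.905473·T_AC.
ΣF_y = 0: T_AC·sin29° + T_BC·sin15° = 330.
Substitute: T_AC·(0.48481 + 0.905473·0.258819) = 330 → T_AC = 458.866 ≈ 458.9 N.
Then T_BC = 0.905473 × 458.866 = 415.5 N.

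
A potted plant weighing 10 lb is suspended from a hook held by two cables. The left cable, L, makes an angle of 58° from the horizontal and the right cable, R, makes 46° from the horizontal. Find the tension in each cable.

ΣF_x = 0: −T_L·cos58° + T_R·cos46° = 0 → T_R = 0.762849·T_L.
ΣF_y = 0: T_L·sin58° + T_R·sin46° = 10.
Substitute: T_L·(0.848048 + 0.762849·0.71934) = 10 → T_L = 7.15924 ≈ 7.159 lb.
Then T_R = 0.762849 × 7.15924 = 5.461 lb.

T_L = 7.159 lb, T_R = 5.461 lb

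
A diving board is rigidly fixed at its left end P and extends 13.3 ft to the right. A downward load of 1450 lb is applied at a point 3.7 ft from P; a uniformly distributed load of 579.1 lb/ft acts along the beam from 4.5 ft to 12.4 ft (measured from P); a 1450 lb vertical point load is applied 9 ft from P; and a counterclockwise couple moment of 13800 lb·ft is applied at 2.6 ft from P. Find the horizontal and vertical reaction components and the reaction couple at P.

P_x = 0, P_y = 7475 lb, M_P = 43270 lb·ft

Resultant of the distributed load: 579.1 × 7.9 = 4574.89 lb at 8.45 ft from P.
ΣF_x = 0: P_x = 0.
ΣF_y = 0: P_y − 1450 − 579.1·7.9 − 1450 = 0 → P_y = 7475 lb.
ΣM about P: M_P − 1450·3.7 − (579.1·7.9)·8.45 − 1450·9 + 13800 = 0 → M_P = 43270 lb·ft.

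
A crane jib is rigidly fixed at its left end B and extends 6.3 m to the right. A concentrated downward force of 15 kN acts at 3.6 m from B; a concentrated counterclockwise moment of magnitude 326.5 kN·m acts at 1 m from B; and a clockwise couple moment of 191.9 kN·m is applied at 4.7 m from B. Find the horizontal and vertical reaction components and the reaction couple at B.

B_x = 0, B_y = 15.00 kN, M_B = -80.60 kN·m

ΣF_x = 0: B_x = 0.
ΣF_y = 0: B_y − 15 = 0 → B_y = 15.00 kN.
ΣM about B: M_B − 15·3.6 + 326.5 − 191.9 = 0 → M_B = -80.60 kN·m.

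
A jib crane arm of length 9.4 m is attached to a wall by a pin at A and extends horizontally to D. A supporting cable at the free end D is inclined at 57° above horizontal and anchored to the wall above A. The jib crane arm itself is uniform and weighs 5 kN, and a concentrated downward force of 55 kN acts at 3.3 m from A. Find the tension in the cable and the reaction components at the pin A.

T = 26.00 kN, A_x = 14.16 kN, A_y = 38.19 kN

ΣM about A: T·sin57°·9.4 − 5·4.7 − 55·3.3 = 0 → T = 205/(9.4·0.838671) = 26.0037 ≈ 26.00 kN.
ΣF_x = 0: A_x − T·cos57° = 0 → A_x = 26.0037 × 0.544639 = 14.16 kN.
ΣF_y = 0: A_y + T·sin57° − 5 − 55 = 0 → A_y = 60 − 26.0037 × 0.838671 = 38.19 kN.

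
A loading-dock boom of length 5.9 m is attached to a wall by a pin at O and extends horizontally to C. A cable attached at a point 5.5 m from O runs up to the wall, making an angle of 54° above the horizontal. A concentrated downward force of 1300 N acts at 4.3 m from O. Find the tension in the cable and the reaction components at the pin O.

T = 1256 N, O_x = 738.4 N, O_y = 283.6 N

ΣM about O: T·sin54°·5.5 − 1300·4.3 = 0 → T = 5590/(5.5·0.809017) = 1256.29 ≈ 1256 N.
ΣF_x = 0: O_x − T·cos54° = 0 → O_x = 1256.29 × 0.587785 = 738.4 N.
ΣF_y = 0: O_y + T·sin54° − 1300 = 0 → O_y = 1300 − 1256.29 × 0.809017 = 283.6 N.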